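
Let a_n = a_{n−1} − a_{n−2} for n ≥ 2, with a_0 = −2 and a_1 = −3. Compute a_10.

With companion matrix A = [[1, −1], [1, 0]], [a_n, a_{n−1}]ᵀ = A·[a_{n−1}, a_{n−2}]ᵀ, so [a_10, a_9]ᵀ = A⁹·[a_1, a_0]ᵀ.
A⁹ = [[−1, 0], [0, −1]], giving [a_10, a_9]ᵀ = [[3], [2]].

3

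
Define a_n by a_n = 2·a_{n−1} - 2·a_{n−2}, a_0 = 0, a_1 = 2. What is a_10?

With companion matrix Q = [[2, -2], [1, 0]], [a_n, a_{n−1}]ᵀ = Q·[a_{n−1}, a_{n−2}]ᵀ, so [a_10, a_9]ᵀ = Q^9·[a_1, a_0]ᵀ.
Q^9 = [[32, -32], [16, 0]], giving [a_10, a_9]ᵀ = [[64], [32]].

64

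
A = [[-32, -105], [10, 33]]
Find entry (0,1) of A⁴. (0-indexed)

tr A = 1 and det A = -6, so the characteristic polynomial is λ² − (1)λ + (-6) with roots -2 and 3.
Eigenvectors give P = [[7, -3], [-2, 1]] with P⁻¹ = [[1, 3], [2, 7]], and A = P·diag(-2, 3)·P⁻¹.
Then A⁴ = P·diag(16, 81)·P⁻¹ = [[112, -243], [-32, 81]] · [[1, 3], [2, 7]] = [[-374, -1365], [130, 471]].

-1365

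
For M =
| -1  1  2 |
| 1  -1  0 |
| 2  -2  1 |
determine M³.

M² = [[6, -6, 0], [-2, 2, 2], [-2, 2, 5]]
M³ = [[-12, 12, 12], [8, -8, -2], [14, -14, 1]]

[[-12, 12, 12], [8, -8, -2], [14, -14, 1]]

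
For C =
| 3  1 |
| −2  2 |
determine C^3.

C^2 = [[7, 5], [−10, 2]]
C^3 = [[11, 17], [−34, −6]]

[[11, 17], [−34, −6]]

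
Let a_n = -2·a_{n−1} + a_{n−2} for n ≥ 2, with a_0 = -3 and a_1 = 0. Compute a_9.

1224

With companion matrix A = [[-2, 1], [1, 0]], [a_n, a_{n−1}]ᵀ = A·[a_{n−1}, a_{n−2}]ᵀ, so [a_9, a_8]ᵀ = A⁸·[a_1, a_0]ᵀ.
A⁸ = [[985, -408], [-408, 169]], giving [a_9, a_8]ᵀ = [[1224], [-507]].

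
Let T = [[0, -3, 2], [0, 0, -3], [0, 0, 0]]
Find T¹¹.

[[0, 0, 0], [0, 0, 0], [0, 0, 0]]

T is strictly triangular, hence nilpotent: T³ = 0, so T¹¹ = 0.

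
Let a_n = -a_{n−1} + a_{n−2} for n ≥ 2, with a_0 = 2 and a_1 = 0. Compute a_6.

With companion matrix M = [[-1, 1], [1, 0]], [a_n, a_{n−1}]ᵀ = M·[a_{n−1}, a_{n−2}]ᵀ, so [a_6, a_5]ᵀ = M⁵·[a_1, a_0]ᵀ.
M⁵ = [[-8, 5], [5, -3]], giving [a_6, a_5]ᵀ = [[10], [-6]].

10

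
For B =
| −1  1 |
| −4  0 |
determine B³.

B² = [[−3, −1], [4, −4]]
B³ = [[7, −3], [12, 4]]

[[7, −3], [12, 4]]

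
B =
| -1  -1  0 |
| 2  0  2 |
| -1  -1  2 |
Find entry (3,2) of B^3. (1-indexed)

B^2 = [[-1, 1, -2], [-4, -4, 4], [-3, -1, 2]]
B^3 = [[5, 3, -2], [-8, 0, 0], [-1, 1, 2]]

1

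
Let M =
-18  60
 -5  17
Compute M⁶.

[[2724, -7980], [665, -1931]]

tr M = -1 and det M = -6, so the characteristic polynomial is λ² − (-1)λ + (-6) with roots 2 and -3.
Eigenvectors give P = [[3, 4], [1, 1]] with P⁻¹ = [[-1, 4], [1, -3]], and M = P·diag(2, -3)·P⁻¹.
Then M⁶ = P·diag(64, 729)·P⁻¹ = [[192, 2916], [64, 729]] · [[-1, 4], [1, -3]] = [[2724, -7980], [665, -1931]].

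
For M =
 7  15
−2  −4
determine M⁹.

tr M = 3 and det M = 2, so the characteristic polynomial is λ² − (3)λ + (2) with roots 2 and 1.
Eigenvectors give P = [[−3, −5], [1, 2]] with P⁻¹ = [[−2, −5], [1, 3]], and M = P·diag(2, 1)·P⁻¹.
Then M⁹ = P·diag(512, 1)·P⁻¹ = [[−1536, −5], [512, 2]] · [[−2, −5], [1, 3]] = [[3067, 7665], [−1022, −2554]].

[[3067, 7665], [−1022, −2554]]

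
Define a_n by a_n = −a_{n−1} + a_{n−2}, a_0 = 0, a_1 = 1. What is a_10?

With companion matrix A = [[−1, 1], [1, 0]], [a_n, a_{n−1}]ᵀ = A·[a_{n−1}, a_{n−2}]ᵀ, so [a_10, a_9]ᵀ = A^9·[a_1, a_0]ᵀ.
A^9 = [[−55, 34], [34, −21]], giving [a_10, a_9]ᵀ = [[−55], [34]].

−55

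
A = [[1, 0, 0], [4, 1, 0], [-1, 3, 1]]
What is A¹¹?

[[1, 0, 0], [44, 1, 0], [649, 33, 1]]

A = I + N where N = [[0, 0, 0], [4, 0, 0], [-1, 3, 0]] is strictly lower-triangular, so N³ = 0.
(I + N)¹¹ = I + 11·N + 55·N² = [[1, 0, 0], [44, 1, 0], [649, 33, 1]].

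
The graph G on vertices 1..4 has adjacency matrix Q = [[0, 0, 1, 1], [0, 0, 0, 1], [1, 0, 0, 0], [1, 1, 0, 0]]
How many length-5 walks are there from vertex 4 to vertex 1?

The number of length-5 walks from vertex 4 to vertex 1 is entry (4,1) of Q⁵, where Q is the adjacency matrix.
Q² = [[2, 1, 0, 0], [1, 1, 0, 0], [0, 0, 1, 1], [0, 0, 1, 2]]
Q³ = [[0, 0, 2, 3], [0, 0, 1, 2], [2, 1, 0, 0], [3, 2, 0, 0]]
Q⁴ = [[5, 3, 0, 0], [3, 2, 0, 0], [0, 0, 2, 3], [0, 0, 3, 5]]
Q⁵ = [[0, 0, 5, 8], [0, 0, 3, 5], [5, 3, 0, 0], [8, 5, 0, 0]]

8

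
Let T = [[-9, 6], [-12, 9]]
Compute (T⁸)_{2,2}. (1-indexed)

tr T = 0 and det T = -9, so the characteristic polynomial is λ² − (0)λ + (-9) with roots -3 and 3.
Eigenvectors give P = [[1, -1], [1, -2]] with P⁻¹ = [[2, -1], [1, -1]], and T = P·diag(-3, 3)·P⁻¹.
Then T⁸ = P·diag(6561, 6561)·P⁻¹ = [[6561, -6561], [6561, -13122]] · [[2, -1], [1, -1]] = [[6561, 0], [0, 6561]].

6561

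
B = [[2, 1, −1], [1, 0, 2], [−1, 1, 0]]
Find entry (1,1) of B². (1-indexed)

6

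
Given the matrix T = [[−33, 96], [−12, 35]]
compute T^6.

tr T = 2 and det T = −3, so the characteristic polynomial is λ² − (2)λ + (−3) with roots 3 and −1.
Eigenvectors give P = [[−8, 3], [−3, 1]] with P⁻¹ = [[1, −3], [3, −8]], and T = P·diag(3, −1)·P⁻¹.
Then T^6 = P·diag(729, 1)·P⁻¹ = [[−5832, 3], [−2187, 1]] · [[1, −3], [3, −8]] = [[−5823, 17472], [−2184, 6553]].

[[−5823, 17472], [−2184, 6553]]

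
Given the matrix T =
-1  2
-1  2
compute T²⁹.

T² = T (a projection; rank 1, trace 1), so T²⁹ = T.

[[-1, 2], [-1, 2]]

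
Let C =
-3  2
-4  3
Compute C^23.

[[-3, 2], [-4, 3]]

C² = I (check: tr C = 0 and det C = -1), so C^23 = C since 23 is odd.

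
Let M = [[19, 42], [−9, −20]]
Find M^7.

[[775, 1806], [−387, −902]]

tr M = −1 and det M = −2, so the characteristic polynomial is λ² − (−1)λ + (−2) with roots 1 and −2.
Eigenvectors give P = [[7, −2], [−3, 1]] with P⁻¹ = [[1, 2], [3, 7]], and M = P·diag(1, −2)·P⁻¹.
Then M^7 = P·diag(1, −128)·P⁻¹ = [[7, 256], [−3, −128]] · [[1, 2], [3, 7]] = [[775, 1806], [−387, −902]].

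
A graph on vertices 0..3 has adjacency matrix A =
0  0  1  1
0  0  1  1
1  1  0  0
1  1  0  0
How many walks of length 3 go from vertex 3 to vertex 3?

0

The number of length-3 walks from vertex 3 to vertex 3 is entry (3,3) of A³, where A is the adjacency matrix.
A² = [[2, 2, 0, 0], [2, 2, 0, 0], [0, 0, 2, 2], [0, 0, 2, 2]]
A³ = [[0, 0, 4, 4], [0, 0, 4, 4], [4, 4, 0, 0], [4, 4, 0, 0]]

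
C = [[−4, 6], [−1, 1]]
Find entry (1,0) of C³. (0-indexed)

tr C = −3 and det C = 2, so the characteristic polynomial is λ² − (−3)λ + (2) with roots −2 and −1.
Eigenvectors give P = [[−3, −2], [−1, −1]] with P⁻¹ = [[−1, 2], [1, −3]], and C = P·diag(−2, −1)·P⁻¹.
Then C³ = P·diag(−8, −1)·P⁻¹ = [[24, 2], [8, 1]] · [[−1, 2], [1, −3]] = [[−22, 42], [−7, 13]].

−7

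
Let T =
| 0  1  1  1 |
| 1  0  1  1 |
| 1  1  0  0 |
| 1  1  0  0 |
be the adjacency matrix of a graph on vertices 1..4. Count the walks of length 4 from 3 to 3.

10

The number of length-4 walks from vertex 3 to vertex 3 is entry (3,3) of T⁴, where T is the adjacency matrix.
T² = [[3, 2, 1, 1], [2, 3, 1, 1], [1, 1, 2, 2], [1, 1, 2, 2]]
T³ = [[4, 5, 5, 5], [5, 4, 5, 5], [5, 5, 2, 2], [5, 5, 2, 2]]
T⁴ = [[15, 14, 9, 9], [14, 15, 9, 9], [9, 9, 10, 10], [9, 9, 10, 10]]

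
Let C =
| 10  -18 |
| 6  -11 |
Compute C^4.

[[-44, 90], [-30, 61]]

tr C = -1 and det C = -2, so the characteristic polynomial is λ² − (-1)λ + (-2) with roots 1 and -2.
Eigenvectors give P = [[-2, 3], [-1, 2]] with P⁻¹ = [[-2, 3], [-1, 2]], and C = P·diag(1, -2)·P⁻¹.
Then C^4 = P·diag(1, 16)·P⁻¹ = [[-2, 48], [-1, 32]] · [[-2, 3], [-1, 2]] = [[-44, 90], [-30, 61]].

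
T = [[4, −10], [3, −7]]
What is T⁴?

tr T = −3 and det T = 2, so the characteristic polynomial is λ² − (−3)λ + (2) with roots −2 and −1.
Eigenvectors give P = [[−5, 2], [−3, 1]] with P⁻¹ = [[1, −2], [3, −5]], and T = P·diag(−2, −1)·P⁻¹.
Then T⁴ = P·diag(16, 1)·P⁻¹ = [[−80, 2], [−48, 1]] · [[1, −2], [3, −5]] = [[−74, 150], [−45, 91]].

[[−74, 150], [−45, 91]]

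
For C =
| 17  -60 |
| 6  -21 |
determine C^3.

tr C = -4 and det C = 3, so the characteristic polynomial is λ² − (-4)λ + (3) with roots -1 and -3.
Eigenvectors give P = [[10, 3], [3, 1]] with P⁻¹ = [[1, -3], [-3, 10]], and C = P·diag(-1, -3)·P⁻¹.
Then C^3 = P·diag(-1, -27)·P⁻¹ = [[-10, -81], [-3, -27]] · [[1, -3], [-3, 10]] = [[233, -780], [78, -261]].

[[233, -780], [78, -261]]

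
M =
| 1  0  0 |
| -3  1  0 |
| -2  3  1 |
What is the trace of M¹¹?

3

M = I + N where N = [[0, 0, 0], [-3, 0, 0], [-2, 3, 0]] is strictly lower-triangular, so N³ = 0.
(I + N)¹¹ = I + 11·N + 55·N² = [[1, 0, 0], [-33, 1, 0], [-517, 33, 1]].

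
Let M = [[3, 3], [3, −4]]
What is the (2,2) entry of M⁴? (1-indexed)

M² = [[18, −3], [−3, 25]]
M³ = [[45, 66], [66, −109]]
M⁴ = [[333, −129], [−129, 634]]

634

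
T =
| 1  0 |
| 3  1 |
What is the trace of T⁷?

2

T = I + N where N = [[0, 0], [3, 0]] is strictly lower-triangular, so N² = 0.
(I + N)⁷ = I + 7·N = [[1, 0], [21, 1]].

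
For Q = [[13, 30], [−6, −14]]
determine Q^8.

[[−1019, −2550], [510, 1276]]

tr Q = −1 and det Q = −2, so the characteristic polynomial is λ² − (−1)λ + (−2) with roots −2 and 1.
Eigenvectors give P = [[−2, 5], [1, −2]] with P⁻¹ = [[2, 5], [1, 2]], and Q = P·diag(−2, 1)·P⁻¹.
Then Q^8 = P·diag(256, 1)·P⁻¹ = [[−512, 5], [256, −2]] · [[2, 5], [1, 2]] = [[−1019, −2550], [510, 1276]].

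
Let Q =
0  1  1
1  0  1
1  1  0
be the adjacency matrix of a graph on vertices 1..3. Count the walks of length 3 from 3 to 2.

The number of length-3 walks from vertex 3 to vertex 2 is entry (3,2) of Q^3, where Q is the adjacency matrix.
Q^2 = [[2, 1, 1], [1, 2, 1], [1, 1, 2]]
Q^3 = [[2, 3, 3], [3, 2, 3], [3, 3, 2]]

3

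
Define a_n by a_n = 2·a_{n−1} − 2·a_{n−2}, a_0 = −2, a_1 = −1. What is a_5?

4

With companion matrix T = [[2, −2], [1, 0]], [a_n, a_{n−1}]ᵀ = T·[a_{n−1}, a_{n−2}]ᵀ, so [a_5, a_4]ᵀ = T^4·[a_1, a_0]ᵀ.
T^4 = [[−4, 0], [0, −4]], giving [a_5, a_4]ᵀ = [[4], [8]].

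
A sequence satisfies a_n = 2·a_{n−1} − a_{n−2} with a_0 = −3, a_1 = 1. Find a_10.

With companion matrix A = [[2, −1], [1, 0]], [a_n, a_{n−1}]ᵀ = A·[a_{n−1}, a_{n−2}]ᵀ, so [a_10, a_9]ᵀ = A⁹·[a_1, a_0]ᵀ.
A⁹ = [[10, −9], [9, −8]], giving [a_10, a_9]ᵀ = [[37], [33]].

37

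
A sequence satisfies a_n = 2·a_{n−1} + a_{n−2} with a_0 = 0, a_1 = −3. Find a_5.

With companion matrix T = [[2, 1], [1, 0]], [a_n, a_{n−1}]ᵀ = T·[a_{n−1}, a_{n−2}]ᵀ, so [a_5, a_4]ᵀ = T^4·[a_1, a_0]ᵀ.
T^4 = [[29, 12], [12, 5]], giving [a_5, a_4]ᵀ = [[−87], [−36]].

−87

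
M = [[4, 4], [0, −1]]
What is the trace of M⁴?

257

M² = [[16, 12], [0, 1]]
M³ = [[64, 52], [0, −1]]
M⁴ = [[256, 204], [0, 1]]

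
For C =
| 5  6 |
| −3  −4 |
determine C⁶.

tr C = 1 and det C = −2, so the characteristic polynomial is λ² − (1)λ + (−2) with roots −1 and 2.
Eigenvectors give P = [[−1, 2], [1, −1]] with P⁻¹ = [[1, 2], [1, 1]], and C = P·diag(−1, 2)·P⁻¹.
Then C⁶ = P·diag(1, 64)·P⁻¹ = [[−1, 128], [1, −64]] · [[1, 2], [1, 1]] = [[127, 126], [−63, −62]].

[[127, 126], [−63, −62]]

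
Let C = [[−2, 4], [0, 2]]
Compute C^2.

[[4, 0], [0, 4]]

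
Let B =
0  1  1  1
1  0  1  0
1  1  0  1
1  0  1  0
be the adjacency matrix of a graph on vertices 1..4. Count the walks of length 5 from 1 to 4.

29

The number of length-5 walks from vertex 1 to vertex 4 is entry (1,4) of B^5, where B is the adjacency matrix.
B^2 = [[3, 1, 2, 1], [1, 2, 1, 2], [2, 1, 3, 1], [1, 2, 1, 2]]
B^3 = [[4, 5, 5, 5], [5, 2, 5, 2], [5, 5, 4, 5], [5, 2, 5, 2]]
B^4 = [[15, 9, 14, 9], [9, 10, 9, 10], [14, 9, 15, 9], [9, 10, 9, 10]]
B^5 = [[32, 29, 33, 29], [29, 18, 29, 18], [33, 29, 32, 29], [29, 18, 29, 18]]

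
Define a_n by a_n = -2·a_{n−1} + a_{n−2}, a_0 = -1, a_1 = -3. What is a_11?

With companion matrix Q = [[-2, 1], [1, 0]], [a_n, a_{n−1}]ᵀ = Q·[a_{n−1}, a_{n−2}]ᵀ, so [a_11, a_10]ᵀ = Q^10·[a_1, a_0]ᵀ.
Q^10 = [[5741, -2378], [-2378, 985]], giving [a_11, a_10]ᵀ = [[-14845], [6149]].

-14845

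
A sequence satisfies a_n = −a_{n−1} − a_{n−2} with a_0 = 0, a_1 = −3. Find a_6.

0

With companion matrix M = [[−1, −1], [1, 0]], [a_n, a_{n−1}]ᵀ = M·[a_{n−1}, a_{n−2}]ᵀ, so [a_6, a_5]ᵀ = M^5·[a_1, a_0]ᵀ.
M^5 = [[0, 1], [−1, −1]], giving [a_6, a_5]ᵀ = [[0], [3]].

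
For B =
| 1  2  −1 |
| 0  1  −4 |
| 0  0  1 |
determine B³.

B = I + N where N = [[0, 2, −1], [0, 0, −4], [0, 0, 0]] is strictly upper-triangular, so N³ = 0.
(I + N)³ = I + 3·N + 3·N² = [[1, 6, −27], [0, 1, −12], [0, 0, 1]].

[[1, 6, −27], [0, 1, −12], [0, 0, 1]]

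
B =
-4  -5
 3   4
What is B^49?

B² = I (check: tr B = 0 and det B = -1), so B^49 = B since 49 is odd.

[[-4, -5], [3, 4]]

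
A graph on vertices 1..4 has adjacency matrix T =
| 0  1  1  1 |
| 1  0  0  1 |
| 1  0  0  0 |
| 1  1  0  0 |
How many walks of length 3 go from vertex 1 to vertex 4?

The number of length-3 walks from vertex 1 to vertex 4 is entry (1,4) of T^3, where T is the adjacency matrix.
T^2 = [[3, 1, 0, 1], [1, 2, 1, 1], [0, 1, 1, 1], [1, 1, 1, 2]]
T^3 = [[2, 4, 3, 4], [4, 2, 1, 3], [3, 1, 0, 1], [4, 3, 1, 2]]

4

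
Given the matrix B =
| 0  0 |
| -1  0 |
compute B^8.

B is strictly triangular, hence nilpotent: B^2 = 0, so B^8 = 0.

[[0, 0], [0, 0]]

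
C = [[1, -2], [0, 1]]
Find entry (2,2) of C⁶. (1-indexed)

1

C = I + N where N = [[0, -2], [0, 0]] is strictly upper-triangular, so N² = 0.
(I + N)⁶ = I + 6·N = [[1, -12], [0, 1]].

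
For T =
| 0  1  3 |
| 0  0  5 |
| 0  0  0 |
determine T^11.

T is strictly triangular, hence nilpotent: T^3 = 0, so T^11 = 0.

[[0, 0, 0], [0, 0, 0], [0, 0, 0]]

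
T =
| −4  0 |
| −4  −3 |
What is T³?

T² = [[16, 0], [28, 9]]
T³ = [[−64, 0], [−148, −27]]

[[−64, 0], [−148, −27]]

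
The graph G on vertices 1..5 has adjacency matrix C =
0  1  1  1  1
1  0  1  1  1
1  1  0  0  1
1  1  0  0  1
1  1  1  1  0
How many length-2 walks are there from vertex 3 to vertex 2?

The number of length-2 walks from vertex 3 to vertex 2 is entry (3,2) of C², where C is the adjacency matrix.
C² = [[4, 3, 2, 2, 3], [3, 4, 2, 2, 3], [2, 2, 3, 3, 2], [2, 2, 3, 3, 2], [3, 3, 2, 2, 4]]

2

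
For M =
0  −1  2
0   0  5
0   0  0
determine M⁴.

[[0, 0, 0], [0, 0, 0], [0, 0, 0]]

M is strictly triangular, hence nilpotent: M³ = 0, so M⁴ = 0.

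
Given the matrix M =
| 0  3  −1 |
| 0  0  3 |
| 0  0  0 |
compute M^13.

M is strictly triangular, hence nilpotent: M^3 = 0, so M^13 = 0.

[[0, 0, 0], [0, 0, 0], [0, 0, 0]]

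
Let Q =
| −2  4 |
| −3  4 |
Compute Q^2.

[[−8, 8], [−6, 4]]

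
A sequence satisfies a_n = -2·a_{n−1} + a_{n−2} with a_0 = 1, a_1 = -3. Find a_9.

-3363

With companion matrix T = [[-2, 1], [1, 0]], [a_n, a_{n−1}]ᵀ = T·[a_{n−1}, a_{n−2}]ᵀ, so [a_9, a_8]ᵀ = T^8·[a_1, a_0]ᵀ.
T^8 = [[985, -408], [-408, 169]], giving [a_9, a_8]ᵀ = [[-3363], [1393]].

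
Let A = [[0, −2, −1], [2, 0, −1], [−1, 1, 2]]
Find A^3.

[[−2, 6, 4], [−6, −6, −4], [4, 4, 4]]

A^2 = [[−3, −1, 0], [1, −5, −4], [0, 4, 4]]
A^3 = [[−2, 6, 4], [−6, −6, −4], [4, 4, 4]]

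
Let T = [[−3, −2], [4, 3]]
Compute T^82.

[[1, 0], [0, 1]]

T² = I (check: tr T = 0 and det T = −1), so T^82 = I since 82 is even.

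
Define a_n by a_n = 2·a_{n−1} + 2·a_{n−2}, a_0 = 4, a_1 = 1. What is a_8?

3520

With companion matrix B = [[2, 2], [1, 0]], [a_n, a_{n−1}]ᵀ = B·[a_{n−1}, a_{n−2}]ᵀ, so [a_8, a_7]ᵀ = B⁷·[a_1, a_0]ᵀ.
B⁷ = [[896, 656], [328, 240]], giving [a_8, a_7]ᵀ = [[3520], [1288]].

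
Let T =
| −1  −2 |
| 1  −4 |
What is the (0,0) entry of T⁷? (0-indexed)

1931

tr T = −5 and det T = 6, so the characteristic polynomial is λ² − (−5)λ + (6) with roots −3 and −2.
Eigenvectors give P = [[1, −2], [1, −1]] with P⁻¹ = [[−1, 2], [−1, 1]], and T = P·diag(−3, −2)·P⁻¹.
Then T⁷ = P·diag(−2187, −128)·P⁻¹ = [[−2187, 256], [−2187, 128]] · [[−1, 2], [−1, 1]] = [[1931, −4118], [2059, −4246]].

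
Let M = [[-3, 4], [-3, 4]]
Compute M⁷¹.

M² = M (a projection; rank 1, trace 1), so M⁷¹ = M.

[[-3, 4], [-3, 4]]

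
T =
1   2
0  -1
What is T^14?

[[1, 0], [0, 1]]

T² = I (check: tr T = 0 and det T = -1), so T^14 = I since 14 is even.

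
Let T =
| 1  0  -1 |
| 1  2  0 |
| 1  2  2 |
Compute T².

[[0, -2, -3], [3, 4, -1], [5, 8, 3]]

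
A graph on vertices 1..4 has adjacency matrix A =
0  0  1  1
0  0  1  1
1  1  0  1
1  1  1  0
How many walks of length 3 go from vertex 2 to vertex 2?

2

The number of length-3 walks from vertex 2 to vertex 2 is entry (2,2) of A³, where A is the adjacency matrix.
A² = [[2, 2, 1, 1], [2, 2, 1, 1], [1, 1, 3, 2], [1, 1, 2, 3]]
A³ = [[2, 2, 5, 5], [2, 2, 5, 5], [5, 5, 4, 5], [5, 5, 5, 4]]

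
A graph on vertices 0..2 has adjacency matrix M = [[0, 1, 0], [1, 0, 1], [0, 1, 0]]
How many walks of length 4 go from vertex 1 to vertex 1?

The number of length-4 walks from vertex 1 to vertex 1 is entry (1,1) of M⁴, where M is the adjacency matrix.
M² = [[1, 0, 1], [0, 2, 0], [1, 0, 1]]
M³ = [[0, 2, 0], [2, 0, 2], [0, 2, 0]]
M⁴ = [[2, 0, 2], [0, 4, 0], [2, 0, 2]]

4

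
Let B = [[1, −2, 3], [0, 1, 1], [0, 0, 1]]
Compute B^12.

B = I + N where N = [[0, −2, 3], [0, 0, 1], [0, 0, 0]] is strictly upper-triangular, so N^3 = 0.
(I + N)^12 = I + 12·N + 66·N^2 = [[1, −24, −96], [0, 1, 12], [0, 0, 1]].

[[1, −24, −96], [0, 1, 12], [0, 0, 1]]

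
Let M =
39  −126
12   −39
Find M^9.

tr M = 0 and det M = −9, so the characteristic polynomial is λ² − (0)λ + (−9) with roots 3 and −3.
Eigenvectors give P = [[7, 3], [2, 1]] with P⁻¹ = [[1, −3], [−2, 7]], and M = P·diag(3, −3)·P⁻¹.
Then M^9 = P·diag(19683, −19683)·P⁻¹ = [[137781, −59049], [39366, −19683]] · [[1, −3], [−2, 7]] = [[255879, −826686], [78732, −255879]].

[[255879, −826686], [78732, −255879]]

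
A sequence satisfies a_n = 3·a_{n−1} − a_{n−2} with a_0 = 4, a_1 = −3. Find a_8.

With companion matrix M = [[3, −1], [1, 0]], [a_n, a_{n−1}]ᵀ = M·[a_{n−1}, a_{n−2}]ᵀ, so [a_8, a_7]ᵀ = M^7·[a_1, a_0]ᵀ.
M^7 = [[987, −377], [377, −144]], giving [a_8, a_7]ᵀ = [[−4469], [−1707]].

−4469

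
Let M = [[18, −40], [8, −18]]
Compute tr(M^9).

0

tr M = 0 and det M = −4, so the characteristic polynomial is λ² − (0)λ + (−4) with roots −2 and 2.
Eigenvectors give P = [[2, −5], [1, −2]] with P⁻¹ = [[−2, 5], [−1, 2]], and M = P·diag(−2, 2)·P⁻¹.
Then M^9 = P·diag(−512, 512)·P⁻¹ = [[−1024, −2560], [−512, −1024]] · [[−2, 5], [−1, 2]] = [[4608, −10240], [2048, −4608]].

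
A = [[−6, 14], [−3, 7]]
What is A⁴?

[[−6, 14], [−3, 7]]

A² = A (a projection; rank 1, trace 1), so A⁴ = A.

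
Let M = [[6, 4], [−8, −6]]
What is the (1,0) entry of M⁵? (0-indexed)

tr M = 0 and det M = −4, so the characteristic polynomial is λ² − (0)λ + (−4) with roots −2 and 2.
Eigenvectors give P = [[1, 1], [−2, −1]] with P⁻¹ = [[−1, −1], [2, 1]], and M = P·diag(−2, 2)·P⁻¹.
Then M⁵ = P·diag(−32, 32)·P⁻¹ = [[−32, 32], [64, −32]] · [[−1, −1], [2, 1]] = [[96, 64], [−128, −96]].

−128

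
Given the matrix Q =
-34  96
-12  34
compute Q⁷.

[[-2176, 6144], [-768, 2176]]

tr Q = 0 and det Q = -4, so the characteristic polynomial is λ² − (0)λ + (-4) with roots 2 and -2.
Eigenvectors give P = [[8, -3], [3, -1]] with P⁻¹ = [[-1, 3], [-3, 8]], and Q = P·diag(2, -2)·P⁻¹.
Then Q⁷ = P·diag(128, -128)·P⁻¹ = [[1024, 384], [384, 128]] · [[-1, 3], [-3, 8]] = [[-2176, 6144], [-768, 2176]].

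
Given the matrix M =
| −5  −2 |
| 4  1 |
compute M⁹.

tr M = −4 and det M = 3, so the characteristic polynomial is λ² − (−4)λ + (3) with roots −3 and −1.
Eigenvectors give P = [[−1, 1], [1, −2]] with P⁻¹ = [[−2, −1], [−1, −1]], and M = P·diag(−3, −1)·P⁻¹.
Then M⁹ = P·diag(−19683, −1)·P⁻¹ = [[19683, −1], [−19683, 2]] · [[−2, −1], [−1, −1]] = [[−39365, −19682], [39364, 19681]].

[[−39365, −19682], [39364, 19681]]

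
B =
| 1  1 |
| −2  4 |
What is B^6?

tr B = 5 and det B = 6, so the characteristic polynomial is λ² − (5)λ + (6) with roots 3 and 2.
Eigenvectors give P = [[1, −1], [2, −1]] with P⁻¹ = [[−1, 1], [−2, 1]], and B = P·diag(3, 2)·P⁻¹.
Then B^6 = P·diag(729, 64)·P⁻¹ = [[729, −64], [1458, −64]] · [[−1, 1], [−2, 1]] = [[−601, 665], [−1330, 1394]].

[[−601, 665], [−1330, 1394]]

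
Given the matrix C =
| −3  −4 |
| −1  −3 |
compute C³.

[[−63, −124], [−31, −63]]

C² = [[13, 24], [6, 13]]
C³ = [[−63, −124], [−31, −63]]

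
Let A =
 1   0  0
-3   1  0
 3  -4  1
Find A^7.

[[1, 0, 0], [-21, 1, 0], [273, -28, 1]]

A = I + N where N = [[0, 0, 0], [-3, 0, 0], [3, -4, 0]] is strictly lower-triangular, so N^3 = 0.
(I + N)^7 = I + 7·N + 21·N^2 = [[1, 0, 0], [-21, 1, 0], [273, -28, 1]].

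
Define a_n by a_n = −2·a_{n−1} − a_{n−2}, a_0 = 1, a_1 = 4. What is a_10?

−49

With companion matrix A = [[−2, −1], [1, 0]], [a_n, a_{n−1}]ᵀ = A·[a_{n−1}, a_{n−2}]ᵀ, so [a_10, a_9]ᵀ = A⁹·[a_1, a_0]ᵀ.
A⁹ = [[−10, −9], [9, 8]], giving [a_10, a_9]ᵀ = [[−49], [44]].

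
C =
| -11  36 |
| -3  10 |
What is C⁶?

[[253, -756], [63, -188]]

tr C = -1 and det C = -2, so the characteristic polynomial is λ² − (-1)λ + (-2) with roots -2 and 1.
Eigenvectors give P = [[4, 3], [1, 1]] with P⁻¹ = [[1, -3], [-1, 4]], and C = P·diag(-2, 1)·P⁻¹.
Then C⁶ = P·diag(64, 1)·P⁻¹ = [[256, 3], [64, 1]] · [[1, -3], [-1, 4]] = [[253, -756], [63, -188]].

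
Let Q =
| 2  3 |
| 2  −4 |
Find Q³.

[[8, 54], [36, −100]]

Q² = [[10, −6], [−4, 22]]
Q³ = [[8, 54], [36, −100]]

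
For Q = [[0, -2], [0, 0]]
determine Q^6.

Q is strictly triangular, hence nilpotent: Q^2 = 0, so Q^6 = 0.

[[0, 0], [0, 0]]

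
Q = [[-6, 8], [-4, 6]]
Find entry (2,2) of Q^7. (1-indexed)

384

tr Q = 0 and det Q = -4, so the characteristic polynomial is λ² − (0)λ + (-4) with roots 2 and -2.
Eigenvectors give P = [[1, 2], [1, 1]] with P⁻¹ = [[-1, 2], [1, -1]], and Q = P·diag(2, -2)·P⁻¹.
Then Q^7 = P·diag(128, -128)·P⁻¹ = [[128, -256], [128, -128]] · [[-1, 2], [1, -1]] = [[-384, 512], [-256, 384]].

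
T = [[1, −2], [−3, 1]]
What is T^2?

[[7, −4], [−6, 7]]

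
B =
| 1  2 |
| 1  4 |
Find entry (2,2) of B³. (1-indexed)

B² = [[3, 10], [5, 18]]
B³ = [[13, 46], [23, 82]]

82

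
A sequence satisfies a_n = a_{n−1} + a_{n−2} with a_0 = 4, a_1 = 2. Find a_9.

152

With companion matrix A = [[1, 1], [1, 0]], [a_n, a_{n−1}]ᵀ = A·[a_{n−1}, a_{n−2}]ᵀ, so [a_9, a_8]ᵀ = A⁸·[a_1, a_0]ᵀ.
A⁸ = [[34, 21], [21, 13]], giving [a_9, a_8]ᵀ = [[152], [94]].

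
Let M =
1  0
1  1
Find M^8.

[[1, 0], [8, 1]]

M = I + N where N = [[0, 0], [1, 0]] is strictly lower-triangular, so N^2 = 0.
(I + N)^8 = I + 8·N = [[1, 0], [8, 1]].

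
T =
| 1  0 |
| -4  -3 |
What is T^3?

tr T = -2 and det T = -3, so the characteristic polynomial is λ² − (-2)λ + (-3) with roots 1 and -3.
Eigenvectors give P = [[-1, 0], [1, 1]] with P⁻¹ = [[-1, 0], [1, 1]], and T = P·diag(1, -3)·P⁻¹.
Then T^3 = P·diag(1, -27)·P⁻¹ = [[-1, 0], [1, -27]] · [[-1, 0], [1, 1]] = [[1, 0], [-28, -27]].

[[1, 0], [-28, -27]]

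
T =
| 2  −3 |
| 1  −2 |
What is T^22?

[[1, 0], [0, 1]]

T² = I (check: tr T = 0 and det T = −1), so T^22 = I since 22 is even.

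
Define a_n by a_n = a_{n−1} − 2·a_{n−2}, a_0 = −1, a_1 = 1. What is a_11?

1

With companion matrix B = [[1, −2], [1, 0]], [a_n, a_{n−1}]ᵀ = B·[a_{n−1}, a_{n−2}]ᵀ, so [a_11, a_10]ᵀ = B¹⁰·[a_1, a_0]ᵀ.
B¹⁰ = [[23, 22], [−11, 34]], giving [a_11, a_10]ᵀ = [[1], [−45]].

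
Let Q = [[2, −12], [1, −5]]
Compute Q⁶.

[[−188, 756], [−63, 253]]

tr Q = −3 and det Q = 2, so the characteristic polynomial is λ² − (−3)λ + (2) with roots −2 and −1.
Eigenvectors give P = [[3, 4], [1, 1]] with P⁻¹ = [[−1, 4], [1, −3]], and Q = P·diag(−2, −1)·P⁻¹.
Then Q⁶ = P·diag(64, 1)·P⁻¹ = [[192, 4], [64, 1]] · [[−1, 4], [1, −3]] = [[−188, 756], [−63, 253]].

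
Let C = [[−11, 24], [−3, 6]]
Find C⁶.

[[6049, −15960], [1995, −5256]]

tr C = −5 and det C = 6, so the characteristic polynomial is λ² − (−5)λ + (6) with roots −2 and −3.
Eigenvectors give P = [[−8, −3], [−3, −1]] with P⁻¹ = [[1, −3], [−3, 8]], and C = P·diag(−2, −3)·P⁻¹.
Then C⁶ = P·diag(64, 729)·P⁻¹ = [[−512, −2187], [−192, −729]] · [[1, −3], [−3, 8]] = [[6049, −15960], [1995, −5256]].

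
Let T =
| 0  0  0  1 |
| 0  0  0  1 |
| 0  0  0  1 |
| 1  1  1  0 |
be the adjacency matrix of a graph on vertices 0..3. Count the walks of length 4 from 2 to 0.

The number of length-4 walks from vertex 2 to vertex 0 is entry (2,0) of T⁴, where T is the adjacency matrix.
T² = [[1, 1, 1, 0], [1, 1, 1, 0], [1, 1, 1, 0], [0, 0, 0, 3]]
T³ = [[0, 0, 0, 3], [0, 0, 0, 3], [0, 0, 0, 3], [3, 3, 3, 0]]
T⁴ = [[3, 3, 3, 0], [3, 3, 3, 0], [3, 3, 3, 0], [0, 0, 0, 9]]

3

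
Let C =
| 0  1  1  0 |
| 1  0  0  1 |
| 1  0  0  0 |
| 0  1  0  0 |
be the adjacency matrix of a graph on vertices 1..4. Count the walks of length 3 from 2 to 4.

The number of length-3 walks from vertex 2 to vertex 4 is entry (2,4) of C³, where C is the adjacency matrix.
C² = [[2, 0, 0, 1], [0, 2, 1, 0], [0, 1, 1, 0], [1, 0, 0, 1]]
C³ = [[0, 3, 2, 0], [3, 0, 0, 2], [2, 0, 0, 1], [0, 2, 1, 0]]

2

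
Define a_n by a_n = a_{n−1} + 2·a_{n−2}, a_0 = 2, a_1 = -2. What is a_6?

With companion matrix B = [[1, 2], [1, 0]], [a_n, a_{n−1}]ᵀ = B·[a_{n−1}, a_{n−2}]ᵀ, so [a_6, a_5]ᵀ = B^5·[a_1, a_0]ᵀ.
B^5 = [[21, 22], [11, 10]], giving [a_6, a_5]ᵀ = [[2], [-2]].

2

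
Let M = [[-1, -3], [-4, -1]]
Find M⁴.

M² = [[13, 6], [8, 13]]
M³ = [[-37, -45], [-60, -37]]
M⁴ = [[217, 156], [208, 217]]

[[217, 156], [208, 217]]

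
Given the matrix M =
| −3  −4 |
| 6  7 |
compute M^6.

tr M = 4 and det M = 3, so the characteristic polynomial is λ² − (4)λ + (3) with roots 3 and 1.
Eigenvectors give P = [[−2, −1], [3, 1]] with P⁻¹ = [[1, 1], [−3, −2]], and M = P·diag(3, 1)·P⁻¹.
Then M^6 = P·diag(729, 1)·P⁻¹ = [[−1458, −1], [2187, 1]] · [[1, 1], [−3, −2]] = [[−1455, −1456], [2184, 2185]].

[[−1455, −1456], [2184, 2185]]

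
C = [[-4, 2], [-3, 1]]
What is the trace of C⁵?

-33

tr C = -3 and det C = 2, so the characteristic polynomial is λ² − (-3)λ + (2) with roots -1 and -2.
Eigenvectors give P = [[-2, 1], [-3, 1]] with P⁻¹ = [[1, -1], [3, -2]], and C = P·diag(-1, -2)·P⁻¹.
Then C⁵ = P·diag(-1, -32)·P⁻¹ = [[2, -32], [3, -32]] · [[1, -1], [3, -2]] = [[-94, 62], [-93, 61]].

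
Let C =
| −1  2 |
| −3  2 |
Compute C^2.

[[−5, 2], [−3, −2]]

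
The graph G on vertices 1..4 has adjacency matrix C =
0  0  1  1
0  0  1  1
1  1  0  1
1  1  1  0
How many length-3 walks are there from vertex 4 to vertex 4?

The number of length-3 walks from vertex 4 to vertex 4 is entry (4,4) of C³, where C is the adjacency matrix.
C² = [[2, 2, 1, 1], [2, 2, 1, 1], [1, 1, 3, 2], [1, 1, 2, 3]]
C³ = [[2, 2, 5, 5], [2, 2, 5, 5], [5, 5, 4, 5], [5, 5, 5, 4]]

4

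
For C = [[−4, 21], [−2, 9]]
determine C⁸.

[[−37574, 132405], [−12610, 44391]]

tr C = 5 and det C = 6, so the characteristic polynomial is λ² − (5)λ + (6) with roots 2 and 3.
Eigenvectors give P = [[7, 3], [2, 1]] with P⁻¹ = [[1, −3], [−2, 7]], and C = P·diag(2, 3)·P⁻¹.
Then C⁸ = P·diag(256, 6561)·P⁻¹ = [[1792, 19683], [512, 6561]] · [[1, −3], [−2, 7]] = [[−37574, 132405], [−12610, 44391]].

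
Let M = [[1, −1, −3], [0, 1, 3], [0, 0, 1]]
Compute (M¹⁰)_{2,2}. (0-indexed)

M = I + N where N = [[0, −1, −3], [0, 0, 3], [0, 0, 0]] is strictly upper-triangular, so N³ = 0.
(I + N)¹⁰ = I + 10·N + 45·N² = [[1, −10, −165], [0, 1, 30], [0, 0, 1]].

1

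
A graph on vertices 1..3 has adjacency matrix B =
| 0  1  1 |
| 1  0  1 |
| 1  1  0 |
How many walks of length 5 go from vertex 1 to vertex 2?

11

The number of length-5 walks from vertex 1 to vertex 2 is entry (1,2) of B⁵, where B is the adjacency matrix.
B² = [[2, 1, 1], [1, 2, 1], [1, 1, 2]]
B³ = [[2, 3, 3], [3, 2, 3], [3, 3, 2]]
B⁴ = [[6, 5, 5], [5, 6, 5], [5, 5, 6]]
B⁵ = [[10, 11, 11], [11, 10, 11], [11, 11, 10]]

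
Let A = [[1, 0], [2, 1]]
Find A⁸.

A = I + N where N = [[0, 0], [2, 0]] is strictly lower-triangular, so N² = 0.
(I + N)⁸ = I + 8·N = [[1, 0], [16, 1]].

[[1, 0], [16, 1]]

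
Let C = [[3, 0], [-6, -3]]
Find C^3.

[[27, 0], [-54, -27]]

tr C = 0 and det C = -9, so the characteristic polynomial is λ² − (0)λ + (-9) with roots -3 and 3.
Eigenvectors give P = [[0, -1], [1, 1]] with P⁻¹ = [[1, 1], [-1, 0]], and C = P·diag(-3, 3)·P⁻¹.
Then C^3 = P·diag(-27, 27)·P⁻¹ = [[0, -27], [-27, 27]] · [[1, 1], [-1, 0]] = [[27, 0], [-54, -27]].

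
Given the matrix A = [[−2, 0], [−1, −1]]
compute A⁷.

tr A = −3 and det A = 2, so the characteristic polynomial is λ² − (−3)λ + (2) with roots −1 and −2.
Eigenvectors give P = [[0, −1], [1, −1]] with P⁻¹ = [[−1, 1], [−1, 0]], and A = P·diag(−1, −2)·P⁻¹.
Then A⁷ = P·diag(−1, −128)·P⁻¹ = [[0, 128], [−1, 128]] · [[−1, 1], [−1, 0]] = [[−128, 0], [−127, −1]].

[[−128, 0], [−127, −1]]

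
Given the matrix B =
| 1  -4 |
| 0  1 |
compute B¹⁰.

[[1, -40], [0, 1]]

B = I + N where N = [[0, -4], [0, 0]] is strictly upper-triangular, so N² = 0.
(I + N)¹⁰ = I + 10·N = [[1, -40], [0, 1]].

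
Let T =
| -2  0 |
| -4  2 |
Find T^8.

tr T = 0 and det T = -4, so the characteristic polynomial is λ² − (0)λ + (-4) with roots 2 and -2.
Eigenvectors give P = [[0, -1], [-1, -1]] with P⁻¹ = [[1, -1], [-1, 0]], and T = P·diag(2, -2)·P⁻¹.
Then T^8 = P·diag(256, 256)·P⁻¹ = [[0, -256], [-256, -256]] · [[1, -1], [-1, 0]] = [[256, 0], [0, 256]].

[[256, 0], [0, 256]]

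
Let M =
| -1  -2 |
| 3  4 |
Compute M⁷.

[[-253, -254], [381, 382]]

tr M = 3 and det M = 2, so the characteristic polynomial is λ² − (3)λ + (2) with roots 1 and 2.
Eigenvectors give P = [[-1, -2], [1, 3]] with P⁻¹ = [[-3, -2], [1, 1]], and M = P·diag(1, 2)·P⁻¹.
Then M⁷ = P·diag(1, 128)·P⁻¹ = [[-1, -256], [1, 384]] · [[-3, -2], [1, 1]] = [[-253, -254], [381, 382]].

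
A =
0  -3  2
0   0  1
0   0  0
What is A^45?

[[0, 0, 0], [0, 0, 0], [0, 0, 0]]

A is strictly triangular, hence nilpotent: A^3 = 0, so A^45 = 0.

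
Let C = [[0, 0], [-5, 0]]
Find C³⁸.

C is strictly triangular, hence nilpotent: C² = 0, so C³⁸ = 0.

[[0, 0], [0, 0]]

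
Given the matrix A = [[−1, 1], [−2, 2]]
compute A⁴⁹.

[[−1, 1], [−2, 2]]

A² = A (a projection; rank 1, trace 1), so A⁴⁹ = A.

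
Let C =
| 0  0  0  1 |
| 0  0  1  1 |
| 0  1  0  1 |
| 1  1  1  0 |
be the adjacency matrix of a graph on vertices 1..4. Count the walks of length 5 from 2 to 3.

13

The number of length-5 walks from vertex 2 to vertex 3 is entry (2,3) of C⁵, where C is the adjacency matrix.
C² = [[1, 1, 1, 0], [1, 2, 1, 1], [1, 1, 2, 1], [0, 1, 1, 3]]
C³ = [[0, 1, 1, 3], [1, 2, 3, 4], [1, 3, 2, 4], [3, 4, 4, 2]]
C⁴ = [[3, 4, 4, 2], [4, 7, 6, 6], [4, 6, 7, 6], [2, 6, 6, 11]]
C⁵ = [[2, 6, 6, 11], [6, 12, 13, 17], [6, 13, 12, 17], [11, 17, 17, 14]]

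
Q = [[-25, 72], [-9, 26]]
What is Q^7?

[[-1033, 3096], [-387, 1160]]

tr Q = 1 and det Q = -2, so the characteristic polynomial is λ² − (1)λ + (-2) with roots -1 and 2.
Eigenvectors give P = [[3, -8], [1, -3]] with P⁻¹ = [[3, -8], [1, -3]], and Q = P·diag(-1, 2)·P⁻¹.
Then Q^7 = P·diag(-1, 128)·P⁻¹ = [[-3, -1024], [-1, -384]] · [[3, -8], [1, -3]] = [[-1033, 3096], [-387, 1160]].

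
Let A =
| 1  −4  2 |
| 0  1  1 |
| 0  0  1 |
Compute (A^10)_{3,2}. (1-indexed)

0

A = I + N where N = [[0, −4, 2], [0, 0, 1], [0, 0, 0]] is strictly upper-triangular, so N^3 = 0.
(I + N)^10 = I + 10·N + 45·N^2 = [[1, −40, −160], [0, 1, 10], [0, 0, 1]].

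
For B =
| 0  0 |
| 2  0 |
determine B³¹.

[[0, 0], [0, 0]]

B is strictly triangular, hence nilpotent: B² = 0, so B³¹ = 0.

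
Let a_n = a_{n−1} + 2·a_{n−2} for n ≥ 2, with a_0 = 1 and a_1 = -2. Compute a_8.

-84

With companion matrix B = [[1, 2], [1, 0]], [a_n, a_{n−1}]ᵀ = B·[a_{n−1}, a_{n−2}]ᵀ, so [a_8, a_7]ᵀ = B^7·[a_1, a_0]ᵀ.
B^7 = [[85, 86], [43, 42]], giving [a_8, a_7]ᵀ = [[-84], [-44]].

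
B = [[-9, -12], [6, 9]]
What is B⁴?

[[81, 0], [0, 81]]

tr B = 0 and det B = -9, so the characteristic polynomial is λ² − (0)λ + (-9) with roots 3 and -3.
Eigenvectors give P = [[-1, -2], [1, 1]] with P⁻¹ = [[1, 2], [-1, -1]], and B = P·diag(3, -3)·P⁻¹.
Then B⁴ = P·diag(81, 81)·P⁻¹ = [[-81, -162], [81, 81]] · [[1, 2], [-1, -1]] = [[81, 0], [0, 81]].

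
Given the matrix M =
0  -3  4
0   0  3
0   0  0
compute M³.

M is strictly triangular, hence nilpotent: M³ = 0, so M³ = 0.

[[0, 0, 0], [0, 0, 0], [0, 0, 0]]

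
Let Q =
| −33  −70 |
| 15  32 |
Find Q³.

[[−237, −490], [105, 218]]

tr Q = −1 and det Q = −6, so the characteristic polynomial is λ² − (−1)λ + (−6) with roots −3 and 2.
Eigenvectors give P = [[7, −2], [−3, 1]] with P⁻¹ = [[1, 2], [3, 7]], and Q = P·diag(−3, 2)·P⁻¹.
Then Q³ = P·diag(−27, 8)·P⁻¹ = [[−189, −16], [81, 8]] · [[1, 2], [3, 7]] = [[−237, −490], [105, 218]].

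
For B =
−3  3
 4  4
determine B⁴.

B² = [[21, 3], [4, 28]]
B³ = [[−51, 75], [100, 124]]
B⁴ = [[453, 147], [196, 796]]

[[453, 147], [196, 796]]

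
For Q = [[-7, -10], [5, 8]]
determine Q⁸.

tr Q = 1 and det Q = -6, so the characteristic polynomial is λ² − (1)λ + (-6) with roots 3 and -2.
Eigenvectors give P = [[-1, 2], [1, -1]] with P⁻¹ = [[1, 2], [1, 1]], and Q = P·diag(3, -2)·P⁻¹.
Then Q⁸ = P·diag(6561, 256)·P⁻¹ = [[-6561, 512], [6561, -256]] · [[1, 2], [1, 1]] = [[-6049, -12610], [6305, 12866]].

[[-6049, -12610], [6305, 12866]]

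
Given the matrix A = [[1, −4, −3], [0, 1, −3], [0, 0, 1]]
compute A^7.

[[1, −28, 231], [0, 1, −21], [0, 0, 1]]

A = I + N where N = [[0, −4, −3], [0, 0, −3], [0, 0, 0]] is strictly upper-triangular, so N^3 = 0.
(I + N)^7 = I + 7·N + 21·N^2 = [[1, −28, 231], [0, 1, −21], [0, 0, 1]].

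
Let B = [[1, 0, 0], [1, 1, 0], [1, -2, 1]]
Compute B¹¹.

B = I + N where N = [[0, 0, 0], [1, 0, 0], [1, -2, 0]] is strictly lower-triangular, so N³ = 0.
(I + N)¹¹ = I + 11·N + 55·N² = [[1, 0, 0], [11, 1, 0], [-99, -22, 1]].

[[1, 0, 0], [11, 1, 0], [-99, -22, 1]]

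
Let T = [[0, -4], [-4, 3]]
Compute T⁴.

T² = [[16, -12], [-12, 25]]
T³ = [[48, -100], [-100, 123]]
T⁴ = [[400, -492], [-492, 769]]

[[400, -492], [-492, 769]]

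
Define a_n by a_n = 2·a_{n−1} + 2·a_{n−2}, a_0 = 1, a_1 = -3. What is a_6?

With companion matrix T = [[2, 2], [1, 0]], [a_n, a_{n−1}]ᵀ = T·[a_{n−1}, a_{n−2}]ᵀ, so [a_6, a_5]ᵀ = T^5·[a_1, a_0]ᵀ.
T^5 = [[120, 88], [44, 32]], giving [a_6, a_5]ᵀ = [[-272], [-100]].

-272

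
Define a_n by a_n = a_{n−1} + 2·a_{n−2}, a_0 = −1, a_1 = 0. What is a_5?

−10

With companion matrix T = [[1, 2], [1, 0]], [a_n, a_{n−1}]ᵀ = T·[a_{n−1}, a_{n−2}]ᵀ, so [a_5, a_4]ᵀ = T⁴·[a_1, a_0]ᵀ.
T⁴ = [[11, 10], [5, 6]], giving [a_5, a_4]ᵀ = [[−10], [−6]].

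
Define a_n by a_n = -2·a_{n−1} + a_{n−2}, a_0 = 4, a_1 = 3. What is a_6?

With companion matrix B = [[-2, 1], [1, 0]], [a_n, a_{n−1}]ᵀ = B·[a_{n−1}, a_{n−2}]ᵀ, so [a_6, a_5]ᵀ = B⁵·[a_1, a_0]ᵀ.
B⁵ = [[-70, 29], [29, -12]], giving [a_6, a_5]ᵀ = [[-94], [39]].

-94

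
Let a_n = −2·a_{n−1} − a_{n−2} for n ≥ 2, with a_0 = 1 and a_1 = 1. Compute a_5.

9

With companion matrix M = [[−2, −1], [1, 0]], [a_n, a_{n−1}]ᵀ = M·[a_{n−1}, a_{n−2}]ᵀ, so [a_5, a_4]ᵀ = M⁴·[a_1, a_0]ᵀ.
M⁴ = [[5, 4], [−4, −3]], giving [a_5, a_4]ᵀ = [[9], [−7]].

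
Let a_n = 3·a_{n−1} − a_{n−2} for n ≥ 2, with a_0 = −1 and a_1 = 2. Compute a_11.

42187

With companion matrix T = [[3, −1], [1, 0]], [a_n, a_{n−1}]ᵀ = T·[a_{n−1}, a_{n−2}]ᵀ, so [a_11, a_10]ᵀ = T¹⁰·[a_1, a_0]ᵀ.
T¹⁰ = [[17711, −6765], [6765, −2584]], giving [a_11, a_10]ᵀ = [[42187], [16114]].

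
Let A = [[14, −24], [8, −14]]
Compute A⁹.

[[3584, −6144], [2048, −3584]]

tr A = 0 and det A = −4, so the characteristic polynomial is λ² − (0)λ + (−4) with roots −2 and 2.
Eigenvectors give P = [[−3, 2], [−2, 1]] with P⁻¹ = [[1, −2], [2, −3]], and A = P·diag(−2, 2)·P⁻¹.
Then A⁹ = P·diag(−512, 512)·P⁻¹ = [[1536, 1024], [1024, 512]] · [[1, −2], [2, −3]] = [[3584, −6144], [2048, −3584]].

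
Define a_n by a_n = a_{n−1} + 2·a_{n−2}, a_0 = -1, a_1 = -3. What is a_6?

-85

With companion matrix C = [[1, 2], [1, 0]], [a_n, a_{n−1}]ᵀ = C·[a_{n−1}, a_{n−2}]ᵀ, so [a_6, a_5]ᵀ = C⁵·[a_1, a_0]ᵀ.
C⁵ = [[21, 22], [11, 10]], giving [a_6, a_5]ᵀ = [[-85], [-43]].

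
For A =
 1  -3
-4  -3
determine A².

[[13, 6], [8, 21]]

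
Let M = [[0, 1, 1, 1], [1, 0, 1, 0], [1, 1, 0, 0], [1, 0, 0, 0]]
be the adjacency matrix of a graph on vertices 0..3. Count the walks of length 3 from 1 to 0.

The number of length-3 walks from vertex 1 to vertex 0 is entry (1,0) of M^3, where M is the adjacency matrix.
M^2 = [[3, 1, 1, 0], [1, 2, 1, 1], [1, 1, 2, 1], [0, 1, 1, 1]]
M^3 = [[2, 4, 4, 3], [4, 2, 3, 1], [4, 3, 2, 1], [3, 1, 1, 0]]

4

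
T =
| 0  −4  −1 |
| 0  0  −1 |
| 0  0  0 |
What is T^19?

[[0, 0, 0], [0, 0, 0], [0, 0, 0]]

T is strictly triangular, hence nilpotent: T^3 = 0, so T^19 = 0.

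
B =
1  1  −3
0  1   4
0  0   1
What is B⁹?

B = I + N where N = [[0, 1, −3], [0, 0, 4], [0, 0, 0]] is strictly upper-triangular, so N³ = 0.
(I + N)⁹ = I + 9·N + 36·N² = [[1, 9, 117], [0, 1, 36], [0, 0, 1]].

[[1, 9, 117], [0, 1, 36], [0, 0, 1]]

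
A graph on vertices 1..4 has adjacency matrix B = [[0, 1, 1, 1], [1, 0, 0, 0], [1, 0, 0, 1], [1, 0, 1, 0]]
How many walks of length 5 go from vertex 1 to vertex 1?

14

The number of length-5 walks from vertex 1 to vertex 1 is entry (1,1) of B⁵, where B is the adjacency matrix.
B² = [[3, 0, 1, 1], [0, 1, 1, 1], [1, 1, 2, 1], [1, 1, 1, 2]]
B³ = [[2, 3, 4, 4], [3, 0, 1, 1], [4, 1, 2, 3], [4, 1, 3, 2]]
B⁴ = [[11, 2, 6, 6], [2, 3, 4, 4], [6, 4, 7, 6], [6, 4, 6, 7]]
B⁵ = [[14, 11, 17, 17], [11, 2, 6, 6], [17, 6, 12, 13], [17, 6, 13, 12]]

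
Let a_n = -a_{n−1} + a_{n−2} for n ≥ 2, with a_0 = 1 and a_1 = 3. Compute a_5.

With companion matrix M = [[-1, 1], [1, 0]], [a_n, a_{n−1}]ᵀ = M·[a_{n−1}, a_{n−2}]ᵀ, so [a_5, a_4]ᵀ = M⁴·[a_1, a_0]ᵀ.
M⁴ = [[5, -3], [-3, 2]], giving [a_5, a_4]ᵀ = [[12], [-7]].

12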